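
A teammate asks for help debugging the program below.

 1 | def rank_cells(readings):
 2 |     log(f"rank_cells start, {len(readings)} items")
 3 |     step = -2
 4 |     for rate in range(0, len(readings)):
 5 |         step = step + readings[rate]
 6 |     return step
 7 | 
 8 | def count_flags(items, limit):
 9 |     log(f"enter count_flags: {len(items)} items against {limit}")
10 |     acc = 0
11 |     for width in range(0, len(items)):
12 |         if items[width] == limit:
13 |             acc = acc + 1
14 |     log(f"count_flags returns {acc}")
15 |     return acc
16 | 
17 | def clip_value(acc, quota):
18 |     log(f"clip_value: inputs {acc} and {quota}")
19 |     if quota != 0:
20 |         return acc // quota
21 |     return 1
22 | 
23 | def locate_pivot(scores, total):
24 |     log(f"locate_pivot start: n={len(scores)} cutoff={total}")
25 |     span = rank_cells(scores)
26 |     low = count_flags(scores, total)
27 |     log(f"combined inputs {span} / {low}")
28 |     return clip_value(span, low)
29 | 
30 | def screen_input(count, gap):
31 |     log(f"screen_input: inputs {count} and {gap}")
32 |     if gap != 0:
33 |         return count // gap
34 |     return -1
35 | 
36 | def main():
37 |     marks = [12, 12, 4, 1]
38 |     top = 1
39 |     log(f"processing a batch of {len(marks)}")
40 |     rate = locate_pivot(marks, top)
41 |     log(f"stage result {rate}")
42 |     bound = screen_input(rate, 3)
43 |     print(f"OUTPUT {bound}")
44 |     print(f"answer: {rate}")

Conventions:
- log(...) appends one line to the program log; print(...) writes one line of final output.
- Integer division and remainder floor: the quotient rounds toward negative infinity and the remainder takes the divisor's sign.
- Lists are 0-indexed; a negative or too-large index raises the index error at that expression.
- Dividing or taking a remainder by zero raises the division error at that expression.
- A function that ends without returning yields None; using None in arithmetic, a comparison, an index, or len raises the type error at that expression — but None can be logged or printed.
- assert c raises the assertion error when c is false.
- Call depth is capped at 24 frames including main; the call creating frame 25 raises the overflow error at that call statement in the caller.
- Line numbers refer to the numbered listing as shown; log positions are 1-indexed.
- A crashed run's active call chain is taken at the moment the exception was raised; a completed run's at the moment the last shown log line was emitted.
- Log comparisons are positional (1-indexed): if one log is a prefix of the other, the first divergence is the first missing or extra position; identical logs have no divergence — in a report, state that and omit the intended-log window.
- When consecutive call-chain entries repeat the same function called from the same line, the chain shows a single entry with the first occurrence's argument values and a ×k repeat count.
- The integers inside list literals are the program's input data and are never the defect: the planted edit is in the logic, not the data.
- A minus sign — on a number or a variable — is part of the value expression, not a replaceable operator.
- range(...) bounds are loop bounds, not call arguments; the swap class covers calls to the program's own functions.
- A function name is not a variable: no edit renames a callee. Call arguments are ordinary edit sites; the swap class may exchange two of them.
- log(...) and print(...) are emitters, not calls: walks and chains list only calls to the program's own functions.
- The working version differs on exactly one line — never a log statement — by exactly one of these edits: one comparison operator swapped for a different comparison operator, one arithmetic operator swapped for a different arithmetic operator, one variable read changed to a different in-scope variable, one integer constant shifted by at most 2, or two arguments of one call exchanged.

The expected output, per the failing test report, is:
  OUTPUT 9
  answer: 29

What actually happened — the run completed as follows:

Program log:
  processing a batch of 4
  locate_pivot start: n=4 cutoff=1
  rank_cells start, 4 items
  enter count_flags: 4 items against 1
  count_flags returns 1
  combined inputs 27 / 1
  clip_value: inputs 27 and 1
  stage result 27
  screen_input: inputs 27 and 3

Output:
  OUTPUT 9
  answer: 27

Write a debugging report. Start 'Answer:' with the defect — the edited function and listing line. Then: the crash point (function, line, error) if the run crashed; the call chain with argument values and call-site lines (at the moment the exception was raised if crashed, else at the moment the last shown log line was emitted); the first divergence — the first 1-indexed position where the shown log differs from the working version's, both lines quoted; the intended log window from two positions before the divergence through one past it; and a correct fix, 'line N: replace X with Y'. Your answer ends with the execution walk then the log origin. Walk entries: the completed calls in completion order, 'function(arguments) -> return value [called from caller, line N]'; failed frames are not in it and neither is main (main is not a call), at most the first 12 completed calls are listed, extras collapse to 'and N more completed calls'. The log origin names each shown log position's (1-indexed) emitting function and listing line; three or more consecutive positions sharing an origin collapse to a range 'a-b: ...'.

Answer: the defect is in rank_cells at line 3.
The tell: The log first diverges at position 6: the faulty run prints 'combined inputs 27 / 1' where the working version prints 'combined inputs 29 / 1'.
Call chain: main -> screen_input(27, 3) (called at line 42).
First divergence: position 6 — shown 'combined inputs 27 / 1', intended 'combined inputs 29 / 1'.
Intended log window:
  4: enter count_flags: 4 items against 1
  5: count_flags returns 1
  6: combined inputs 29 / 1
  7: clip_value: inputs 29 and 1
Execution walk:
  rank_cells([12, 12, 4, 1]) -> 27  [called from locate_pivot, line 25]
  count_flags([12, 12, 4, 1], 1) -> 1  [called from locate_pivot, line 26]
  clip_value(27, 1) -> 27  [called from locate_pivot, line 28]
  locate_pivot([12, 12, 4, 1], 1) -> 27  [called from main, line 40]
  screen_input(27, 3) -> 9  [called from main, line 42]
Log origin:
  1 — main, line 39
  2 — locate_pivot, line 24
  3 — rank_cells, line 2
  4 — count_flags, line 9
  5 — count_flags, line 14
  6 — locate_pivot, line 27
  7 — clip_value, line 18
  8 — main, line 41
  9 — screen_input, line 31
A correct fix: line 3: replace `-2` with `0`.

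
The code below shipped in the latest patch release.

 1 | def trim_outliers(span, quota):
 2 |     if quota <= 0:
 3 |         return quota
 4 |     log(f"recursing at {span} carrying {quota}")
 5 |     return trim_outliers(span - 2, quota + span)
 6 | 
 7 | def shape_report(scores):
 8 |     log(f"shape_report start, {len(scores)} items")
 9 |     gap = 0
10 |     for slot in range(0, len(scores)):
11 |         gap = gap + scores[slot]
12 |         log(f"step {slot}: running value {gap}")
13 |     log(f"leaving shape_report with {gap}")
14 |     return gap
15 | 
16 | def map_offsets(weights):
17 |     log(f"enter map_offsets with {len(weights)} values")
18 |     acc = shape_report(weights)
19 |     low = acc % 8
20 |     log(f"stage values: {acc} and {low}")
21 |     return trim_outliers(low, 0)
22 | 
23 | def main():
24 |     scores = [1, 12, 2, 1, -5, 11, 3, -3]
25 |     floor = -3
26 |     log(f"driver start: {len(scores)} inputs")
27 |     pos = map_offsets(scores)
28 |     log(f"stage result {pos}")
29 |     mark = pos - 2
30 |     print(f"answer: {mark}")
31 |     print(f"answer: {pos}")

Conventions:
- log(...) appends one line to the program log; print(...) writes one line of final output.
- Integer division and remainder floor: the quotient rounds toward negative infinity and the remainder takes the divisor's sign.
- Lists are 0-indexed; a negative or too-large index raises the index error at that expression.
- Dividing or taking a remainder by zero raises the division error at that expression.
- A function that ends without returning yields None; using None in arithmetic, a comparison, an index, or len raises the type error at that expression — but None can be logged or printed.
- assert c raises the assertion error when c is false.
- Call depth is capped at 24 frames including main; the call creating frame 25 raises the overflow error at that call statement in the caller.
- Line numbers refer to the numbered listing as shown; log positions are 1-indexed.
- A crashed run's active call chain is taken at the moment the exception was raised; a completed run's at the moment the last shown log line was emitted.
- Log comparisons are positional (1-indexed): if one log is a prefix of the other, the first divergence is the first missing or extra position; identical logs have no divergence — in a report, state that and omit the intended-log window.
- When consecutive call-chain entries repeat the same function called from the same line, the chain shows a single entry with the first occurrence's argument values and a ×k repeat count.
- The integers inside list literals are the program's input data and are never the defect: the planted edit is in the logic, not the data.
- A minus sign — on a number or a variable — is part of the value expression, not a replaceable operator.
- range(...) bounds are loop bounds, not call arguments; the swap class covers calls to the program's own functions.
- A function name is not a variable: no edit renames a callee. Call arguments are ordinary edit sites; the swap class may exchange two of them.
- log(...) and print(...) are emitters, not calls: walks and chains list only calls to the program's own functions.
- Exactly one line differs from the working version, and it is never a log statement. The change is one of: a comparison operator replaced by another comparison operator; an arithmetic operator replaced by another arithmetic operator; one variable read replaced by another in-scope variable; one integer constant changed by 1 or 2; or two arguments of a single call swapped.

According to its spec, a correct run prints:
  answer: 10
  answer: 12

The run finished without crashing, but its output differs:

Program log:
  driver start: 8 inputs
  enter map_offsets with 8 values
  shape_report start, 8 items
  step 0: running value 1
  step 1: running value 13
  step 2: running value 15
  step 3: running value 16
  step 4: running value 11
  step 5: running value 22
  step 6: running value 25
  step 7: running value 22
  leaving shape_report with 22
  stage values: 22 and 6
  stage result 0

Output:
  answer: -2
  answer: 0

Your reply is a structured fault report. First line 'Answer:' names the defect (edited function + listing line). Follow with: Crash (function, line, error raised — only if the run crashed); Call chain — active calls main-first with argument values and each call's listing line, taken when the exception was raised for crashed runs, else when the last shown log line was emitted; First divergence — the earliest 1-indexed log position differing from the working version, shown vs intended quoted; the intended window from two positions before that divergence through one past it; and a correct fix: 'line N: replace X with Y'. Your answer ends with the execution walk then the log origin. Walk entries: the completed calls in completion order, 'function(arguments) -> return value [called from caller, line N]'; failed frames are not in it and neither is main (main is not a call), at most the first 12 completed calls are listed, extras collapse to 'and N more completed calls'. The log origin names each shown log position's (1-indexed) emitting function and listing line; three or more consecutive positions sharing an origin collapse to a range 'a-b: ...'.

Answer: the defect is in trim_outliers at line 2.
The tell: Everything matches until log position 14, which reads 'stage result 0' in place of 'recursing at 6 carrying 0'.
Call chain: main.
First divergence: position 14 — shown 'stage result 0', intended 'recursing at 6 carrying 0'.
Intended log window:
  12: leaving shape_report with 22
  13: stage values: 22 and 6
  14: recursing at 6 carrying 0
  15: recursing at 4 carrying 6
Execution walk:
  shape_report([1, 12, 2, 1, -5, 11, 3, -3]) -> 22  [called from map_offsets, line 18]
  trim_outliers(6, 0) -> 0  [called from map_offsets, line 21]
  map_offsets([1, 12, 2, 1, -5, 11, 3, -3]) -> 0  [called from main, line 27]
Log origins:
  1: from main, line 26
  2: from map_offsets, line 17
  3: from shape_report, line 8
  4-11: from shape_report, line 12
  12: from shape_report, line 13
  13: from map_offsets, line 20
  14: from main, line 28
A correct fix: line 2: replace `quota` with `span`.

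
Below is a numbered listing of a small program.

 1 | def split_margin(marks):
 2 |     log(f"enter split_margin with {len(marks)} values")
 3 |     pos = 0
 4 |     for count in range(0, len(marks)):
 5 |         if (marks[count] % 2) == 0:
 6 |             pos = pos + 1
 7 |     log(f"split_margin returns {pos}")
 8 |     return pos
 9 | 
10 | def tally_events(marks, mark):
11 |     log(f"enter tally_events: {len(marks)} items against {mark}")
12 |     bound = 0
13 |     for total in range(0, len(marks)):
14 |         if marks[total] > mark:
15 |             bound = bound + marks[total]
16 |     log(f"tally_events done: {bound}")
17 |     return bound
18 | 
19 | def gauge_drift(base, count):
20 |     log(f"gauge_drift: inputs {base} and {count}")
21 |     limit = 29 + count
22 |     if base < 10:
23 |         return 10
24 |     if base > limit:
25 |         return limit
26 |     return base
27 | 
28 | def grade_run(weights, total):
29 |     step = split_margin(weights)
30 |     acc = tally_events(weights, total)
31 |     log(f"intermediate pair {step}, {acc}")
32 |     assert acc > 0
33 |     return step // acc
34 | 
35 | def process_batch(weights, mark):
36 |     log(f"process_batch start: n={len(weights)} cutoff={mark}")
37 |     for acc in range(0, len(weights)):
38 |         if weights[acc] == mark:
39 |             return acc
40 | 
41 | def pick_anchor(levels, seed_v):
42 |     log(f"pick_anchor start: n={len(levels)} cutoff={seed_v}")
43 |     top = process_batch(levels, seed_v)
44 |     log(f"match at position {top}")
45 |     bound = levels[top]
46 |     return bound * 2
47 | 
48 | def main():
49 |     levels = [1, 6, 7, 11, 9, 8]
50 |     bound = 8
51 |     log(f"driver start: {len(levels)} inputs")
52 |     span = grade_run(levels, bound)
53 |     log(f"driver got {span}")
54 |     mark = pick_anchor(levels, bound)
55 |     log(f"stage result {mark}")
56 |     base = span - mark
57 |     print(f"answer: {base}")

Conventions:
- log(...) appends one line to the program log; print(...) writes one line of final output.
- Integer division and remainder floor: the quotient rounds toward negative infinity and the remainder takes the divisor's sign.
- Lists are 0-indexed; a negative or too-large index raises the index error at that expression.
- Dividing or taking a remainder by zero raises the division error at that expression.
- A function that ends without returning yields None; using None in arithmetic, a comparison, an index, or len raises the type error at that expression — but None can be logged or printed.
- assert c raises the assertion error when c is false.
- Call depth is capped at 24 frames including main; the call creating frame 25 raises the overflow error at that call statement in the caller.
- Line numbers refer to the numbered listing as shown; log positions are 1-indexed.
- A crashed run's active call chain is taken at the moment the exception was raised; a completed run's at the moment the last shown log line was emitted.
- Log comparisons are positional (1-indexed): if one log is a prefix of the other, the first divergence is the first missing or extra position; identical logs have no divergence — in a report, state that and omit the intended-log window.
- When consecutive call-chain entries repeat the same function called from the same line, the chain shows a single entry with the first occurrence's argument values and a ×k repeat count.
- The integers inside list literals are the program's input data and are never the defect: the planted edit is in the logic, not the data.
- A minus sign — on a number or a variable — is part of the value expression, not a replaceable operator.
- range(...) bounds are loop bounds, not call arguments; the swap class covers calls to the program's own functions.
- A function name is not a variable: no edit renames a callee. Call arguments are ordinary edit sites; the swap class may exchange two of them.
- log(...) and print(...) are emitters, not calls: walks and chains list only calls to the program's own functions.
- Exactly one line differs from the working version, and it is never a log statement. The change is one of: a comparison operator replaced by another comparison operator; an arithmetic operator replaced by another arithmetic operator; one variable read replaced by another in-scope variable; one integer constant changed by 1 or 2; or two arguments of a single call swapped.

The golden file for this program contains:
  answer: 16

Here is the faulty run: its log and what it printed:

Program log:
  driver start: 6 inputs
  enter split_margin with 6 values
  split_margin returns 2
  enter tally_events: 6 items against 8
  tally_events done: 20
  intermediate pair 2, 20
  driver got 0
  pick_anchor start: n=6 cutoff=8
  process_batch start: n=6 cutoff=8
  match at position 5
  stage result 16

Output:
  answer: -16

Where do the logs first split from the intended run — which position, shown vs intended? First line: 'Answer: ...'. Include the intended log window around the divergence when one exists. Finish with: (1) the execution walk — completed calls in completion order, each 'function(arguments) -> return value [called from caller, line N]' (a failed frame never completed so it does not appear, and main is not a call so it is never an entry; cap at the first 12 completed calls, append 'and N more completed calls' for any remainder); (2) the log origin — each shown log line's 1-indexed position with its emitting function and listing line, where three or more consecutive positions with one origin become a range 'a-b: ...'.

Answer: none (the log streams are identical).
Execution walk:
  split_margin([1, 6, 7, 11, 9, 8]) -> 2  [called from grade_run, line 29]
  tally_events([1, 6, 7, 11, 9, 8], 8) -> 20  [called from grade_run, line 30]
  grade_run([1, 6, 7, 11, 9, 8], 8) -> 0  [called from main, line 52]
  process_batch([1, 6, 7, 11, 9, 8], 8) -> 5  [called from pick_anchor, line 43]
  pick_anchor([1, 6, 7, 11, 9, 8], 8) -> 16  [called from main, line 54]
Log origins:
  1: emitted by main (line 51)
  2: emitted by split_margin (line 2)
  3: emitted by split_margin (line 7)
  4: emitted by tally_events (line 11)
  5: emitted by tally_events (line 16)
  6: emitted by grade_run (line 31)
  7: emitted by main (line 53)
  8: emitted by pick_anchor (line 42)
  9: emitted by process_batch (line 36)
  10: emitted by pick_anchor (line 44)
  11: emitted by main (line 55)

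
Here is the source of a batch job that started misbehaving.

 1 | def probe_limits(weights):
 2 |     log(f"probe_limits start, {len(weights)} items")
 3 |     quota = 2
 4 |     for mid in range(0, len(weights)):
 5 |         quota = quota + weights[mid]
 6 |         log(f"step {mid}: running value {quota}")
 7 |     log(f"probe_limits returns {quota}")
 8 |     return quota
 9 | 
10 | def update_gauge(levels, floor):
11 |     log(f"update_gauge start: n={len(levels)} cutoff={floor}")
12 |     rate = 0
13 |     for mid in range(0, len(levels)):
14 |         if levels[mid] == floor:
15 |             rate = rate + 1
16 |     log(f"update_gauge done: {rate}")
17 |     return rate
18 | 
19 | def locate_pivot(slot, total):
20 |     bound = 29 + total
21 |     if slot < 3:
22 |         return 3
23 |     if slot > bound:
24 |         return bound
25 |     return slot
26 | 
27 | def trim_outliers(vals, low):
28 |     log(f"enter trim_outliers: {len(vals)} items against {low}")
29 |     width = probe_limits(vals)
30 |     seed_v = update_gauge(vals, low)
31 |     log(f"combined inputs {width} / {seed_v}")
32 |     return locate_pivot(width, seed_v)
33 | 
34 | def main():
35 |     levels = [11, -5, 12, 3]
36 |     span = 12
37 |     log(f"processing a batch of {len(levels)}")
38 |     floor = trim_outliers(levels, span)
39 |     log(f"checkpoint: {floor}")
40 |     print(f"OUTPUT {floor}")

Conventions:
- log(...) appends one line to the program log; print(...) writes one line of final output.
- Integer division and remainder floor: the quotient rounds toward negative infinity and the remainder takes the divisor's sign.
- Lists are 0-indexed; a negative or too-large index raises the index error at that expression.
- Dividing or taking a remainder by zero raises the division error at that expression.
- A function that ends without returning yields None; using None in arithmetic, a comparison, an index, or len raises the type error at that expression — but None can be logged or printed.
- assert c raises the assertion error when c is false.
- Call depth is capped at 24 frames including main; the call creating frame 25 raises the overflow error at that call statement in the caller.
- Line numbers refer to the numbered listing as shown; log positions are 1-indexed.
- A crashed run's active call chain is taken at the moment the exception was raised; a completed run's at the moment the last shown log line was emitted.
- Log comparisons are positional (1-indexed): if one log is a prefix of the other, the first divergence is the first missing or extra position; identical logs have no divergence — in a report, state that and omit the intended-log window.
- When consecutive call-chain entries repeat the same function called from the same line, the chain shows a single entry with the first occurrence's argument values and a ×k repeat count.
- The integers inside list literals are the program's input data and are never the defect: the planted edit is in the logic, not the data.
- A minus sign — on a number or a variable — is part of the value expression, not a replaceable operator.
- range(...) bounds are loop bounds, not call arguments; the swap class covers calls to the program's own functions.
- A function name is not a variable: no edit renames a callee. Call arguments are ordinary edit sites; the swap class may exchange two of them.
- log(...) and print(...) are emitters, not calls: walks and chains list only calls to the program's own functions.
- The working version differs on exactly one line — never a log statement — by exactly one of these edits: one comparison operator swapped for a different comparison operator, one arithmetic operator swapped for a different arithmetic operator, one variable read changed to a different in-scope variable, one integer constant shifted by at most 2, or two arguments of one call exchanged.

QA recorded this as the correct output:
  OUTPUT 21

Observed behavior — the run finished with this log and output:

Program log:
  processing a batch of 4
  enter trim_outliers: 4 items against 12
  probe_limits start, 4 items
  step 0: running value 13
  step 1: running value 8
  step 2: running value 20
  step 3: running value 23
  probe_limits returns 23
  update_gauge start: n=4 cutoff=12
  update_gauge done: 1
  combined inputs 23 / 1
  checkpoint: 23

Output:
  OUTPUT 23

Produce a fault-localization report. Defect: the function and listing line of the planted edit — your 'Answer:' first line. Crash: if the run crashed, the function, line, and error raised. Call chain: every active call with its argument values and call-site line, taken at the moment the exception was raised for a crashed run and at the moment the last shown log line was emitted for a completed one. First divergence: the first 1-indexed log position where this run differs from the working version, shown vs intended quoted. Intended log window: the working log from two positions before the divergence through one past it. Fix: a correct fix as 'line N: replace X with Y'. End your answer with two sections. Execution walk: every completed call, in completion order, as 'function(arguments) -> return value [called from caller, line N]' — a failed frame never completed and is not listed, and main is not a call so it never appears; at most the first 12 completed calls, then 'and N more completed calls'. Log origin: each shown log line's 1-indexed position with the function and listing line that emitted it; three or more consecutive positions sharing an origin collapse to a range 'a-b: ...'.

Answer: the defect is in probe_limits at line 3.
Key observation: The log first diverges at position 4: the faulty run prints 'step 0: running value 13' where the working version prints 'step 0: running value 11'.
Call chain: main.
First divergence: at position 4 the run shows 'step 0: running value 13' where the working version logs 'step 0: running value 11'.
Intended log window:
  2: enter trim_outliers: 4 items against 12
  3: probe_limits start, 4 items
  4: step 0: running value 11
  5: step 1: running value 6
Execution walk:
  probe_limits([11, -5, 12, 3]) -> 23  [called from trim_outliers, line 29]
  update_gauge([11, -5, 12, 3], 12) -> 1  [called from trim_outliers, line 30]
  locate_pivot(23, 1) -> 23  [called from trim_outliers, line 32]
  trim_outliers([11, -5, 12, 3], 12) -> 23  [called from main, line 38]
Log origins:
  1 — main, line 37
  2 — trim_outliers, line 28
  3 — probe_limits, line 2
  4-7 — probe_limits, line 6
  8 — probe_limits, line 7
  9 — update_gauge, line 11
  10 — update_gauge, line 16
  11 — trim_outliers, line 31
  12 — main, line 39
A correct fix: line 3: replace `2` with `0`.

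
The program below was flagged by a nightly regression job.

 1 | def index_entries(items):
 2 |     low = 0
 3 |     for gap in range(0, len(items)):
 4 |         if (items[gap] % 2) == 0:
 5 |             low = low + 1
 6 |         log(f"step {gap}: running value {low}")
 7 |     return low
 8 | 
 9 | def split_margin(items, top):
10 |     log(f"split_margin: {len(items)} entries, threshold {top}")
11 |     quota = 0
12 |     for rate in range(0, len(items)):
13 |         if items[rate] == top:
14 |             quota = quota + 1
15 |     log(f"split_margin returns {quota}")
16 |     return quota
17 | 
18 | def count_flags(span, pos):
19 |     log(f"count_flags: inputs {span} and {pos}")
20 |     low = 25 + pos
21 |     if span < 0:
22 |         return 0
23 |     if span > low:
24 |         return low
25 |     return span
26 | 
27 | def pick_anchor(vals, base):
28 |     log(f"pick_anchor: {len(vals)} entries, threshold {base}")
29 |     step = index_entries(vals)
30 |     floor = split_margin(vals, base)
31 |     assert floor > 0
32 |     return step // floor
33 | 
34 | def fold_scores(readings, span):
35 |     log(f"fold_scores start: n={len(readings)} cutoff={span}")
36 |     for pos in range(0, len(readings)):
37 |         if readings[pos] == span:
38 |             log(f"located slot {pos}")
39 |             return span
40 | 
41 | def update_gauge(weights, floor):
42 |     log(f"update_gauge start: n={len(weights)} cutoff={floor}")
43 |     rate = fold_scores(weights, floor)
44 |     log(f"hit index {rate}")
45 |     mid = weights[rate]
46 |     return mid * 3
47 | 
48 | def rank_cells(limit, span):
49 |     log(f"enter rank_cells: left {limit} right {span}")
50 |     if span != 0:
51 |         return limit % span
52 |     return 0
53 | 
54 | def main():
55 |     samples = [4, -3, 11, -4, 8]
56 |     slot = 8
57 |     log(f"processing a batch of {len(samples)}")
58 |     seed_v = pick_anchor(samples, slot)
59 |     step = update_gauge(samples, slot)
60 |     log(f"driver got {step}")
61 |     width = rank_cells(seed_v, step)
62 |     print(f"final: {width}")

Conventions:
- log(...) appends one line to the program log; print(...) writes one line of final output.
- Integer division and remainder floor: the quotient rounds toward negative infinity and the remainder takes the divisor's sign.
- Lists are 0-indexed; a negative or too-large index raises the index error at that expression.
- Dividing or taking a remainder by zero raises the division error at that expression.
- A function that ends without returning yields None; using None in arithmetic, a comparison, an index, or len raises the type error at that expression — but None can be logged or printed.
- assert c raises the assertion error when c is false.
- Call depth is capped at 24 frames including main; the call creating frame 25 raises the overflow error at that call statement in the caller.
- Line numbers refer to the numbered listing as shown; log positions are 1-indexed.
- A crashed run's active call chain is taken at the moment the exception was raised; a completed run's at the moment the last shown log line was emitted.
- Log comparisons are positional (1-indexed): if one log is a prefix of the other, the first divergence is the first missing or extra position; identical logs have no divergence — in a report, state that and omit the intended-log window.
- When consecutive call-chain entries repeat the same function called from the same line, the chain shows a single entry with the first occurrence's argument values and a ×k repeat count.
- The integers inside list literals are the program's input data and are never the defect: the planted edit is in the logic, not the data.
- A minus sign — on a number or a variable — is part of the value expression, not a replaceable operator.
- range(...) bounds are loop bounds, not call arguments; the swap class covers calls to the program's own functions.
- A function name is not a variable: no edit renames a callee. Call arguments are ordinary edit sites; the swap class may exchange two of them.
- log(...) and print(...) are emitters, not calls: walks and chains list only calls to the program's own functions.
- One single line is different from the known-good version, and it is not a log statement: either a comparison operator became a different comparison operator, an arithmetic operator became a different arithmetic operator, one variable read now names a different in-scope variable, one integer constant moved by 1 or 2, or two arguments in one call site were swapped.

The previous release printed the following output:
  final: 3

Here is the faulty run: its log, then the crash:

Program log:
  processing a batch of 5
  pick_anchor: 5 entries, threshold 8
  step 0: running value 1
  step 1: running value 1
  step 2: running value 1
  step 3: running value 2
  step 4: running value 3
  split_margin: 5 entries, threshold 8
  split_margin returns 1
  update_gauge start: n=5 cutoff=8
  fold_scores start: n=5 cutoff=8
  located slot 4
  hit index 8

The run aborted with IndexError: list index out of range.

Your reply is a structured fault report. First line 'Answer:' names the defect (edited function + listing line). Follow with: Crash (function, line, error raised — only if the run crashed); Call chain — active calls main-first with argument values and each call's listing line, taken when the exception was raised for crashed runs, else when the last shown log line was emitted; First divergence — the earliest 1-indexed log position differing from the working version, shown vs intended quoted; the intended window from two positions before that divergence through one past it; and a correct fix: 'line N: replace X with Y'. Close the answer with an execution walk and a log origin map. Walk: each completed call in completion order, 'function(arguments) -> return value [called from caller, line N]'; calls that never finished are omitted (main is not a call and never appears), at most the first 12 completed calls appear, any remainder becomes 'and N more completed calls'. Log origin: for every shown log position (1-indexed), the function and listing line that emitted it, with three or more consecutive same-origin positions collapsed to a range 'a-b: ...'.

Answer: the defect is in fold_scores at line 39.
Key observation: Log line 13 is where behavior first shows: 'hit index 8' appears instead of 'hit index 4'.
Crash: update_gauge, line 45, IndexError.
Call chain: main -> update_gauge([4, -3, 11, -4, 8], 8) (called at line 59).
First divergence: at position 13 the run shows 'hit index 8' where the working version logs 'hit index 4'.
Intended log window:
  11: fold_scores start: n=5 cutoff=8
  12: located slot 4
  13: hit index 4
  14: driver got 24
Execution walk:
  index_entries([4, -3, 11, -4, 8]) -> 3  [called from pick_anchor, line 29]
  split_margin([4, -3, 11, -4, 8], 8) -> 1  [called from pick_anchor, line 30]
  pick_anchor([4, -3, 11, -4, 8], 8) -> 3  [called from main, line 58]
  fold_scores([4, -3, 11, -4, 8], 8) -> 8  [called from update_gauge, line 43]
Log origins:
  1: logged in main at line 57
  2: logged in pick_anchor at line 28
  3-7: logged in index_entries at line 6
  8: logged in split_margin at line 10
  9: logged in split_margin at line 15
  10: logged in update_gauge at line 42
  11: logged in fold_scores at line 35
  12: logged in fold_scores at line 38
  13: logged in update_gauge at line 44
A correct fix: line 39: replace `span` with `pos`.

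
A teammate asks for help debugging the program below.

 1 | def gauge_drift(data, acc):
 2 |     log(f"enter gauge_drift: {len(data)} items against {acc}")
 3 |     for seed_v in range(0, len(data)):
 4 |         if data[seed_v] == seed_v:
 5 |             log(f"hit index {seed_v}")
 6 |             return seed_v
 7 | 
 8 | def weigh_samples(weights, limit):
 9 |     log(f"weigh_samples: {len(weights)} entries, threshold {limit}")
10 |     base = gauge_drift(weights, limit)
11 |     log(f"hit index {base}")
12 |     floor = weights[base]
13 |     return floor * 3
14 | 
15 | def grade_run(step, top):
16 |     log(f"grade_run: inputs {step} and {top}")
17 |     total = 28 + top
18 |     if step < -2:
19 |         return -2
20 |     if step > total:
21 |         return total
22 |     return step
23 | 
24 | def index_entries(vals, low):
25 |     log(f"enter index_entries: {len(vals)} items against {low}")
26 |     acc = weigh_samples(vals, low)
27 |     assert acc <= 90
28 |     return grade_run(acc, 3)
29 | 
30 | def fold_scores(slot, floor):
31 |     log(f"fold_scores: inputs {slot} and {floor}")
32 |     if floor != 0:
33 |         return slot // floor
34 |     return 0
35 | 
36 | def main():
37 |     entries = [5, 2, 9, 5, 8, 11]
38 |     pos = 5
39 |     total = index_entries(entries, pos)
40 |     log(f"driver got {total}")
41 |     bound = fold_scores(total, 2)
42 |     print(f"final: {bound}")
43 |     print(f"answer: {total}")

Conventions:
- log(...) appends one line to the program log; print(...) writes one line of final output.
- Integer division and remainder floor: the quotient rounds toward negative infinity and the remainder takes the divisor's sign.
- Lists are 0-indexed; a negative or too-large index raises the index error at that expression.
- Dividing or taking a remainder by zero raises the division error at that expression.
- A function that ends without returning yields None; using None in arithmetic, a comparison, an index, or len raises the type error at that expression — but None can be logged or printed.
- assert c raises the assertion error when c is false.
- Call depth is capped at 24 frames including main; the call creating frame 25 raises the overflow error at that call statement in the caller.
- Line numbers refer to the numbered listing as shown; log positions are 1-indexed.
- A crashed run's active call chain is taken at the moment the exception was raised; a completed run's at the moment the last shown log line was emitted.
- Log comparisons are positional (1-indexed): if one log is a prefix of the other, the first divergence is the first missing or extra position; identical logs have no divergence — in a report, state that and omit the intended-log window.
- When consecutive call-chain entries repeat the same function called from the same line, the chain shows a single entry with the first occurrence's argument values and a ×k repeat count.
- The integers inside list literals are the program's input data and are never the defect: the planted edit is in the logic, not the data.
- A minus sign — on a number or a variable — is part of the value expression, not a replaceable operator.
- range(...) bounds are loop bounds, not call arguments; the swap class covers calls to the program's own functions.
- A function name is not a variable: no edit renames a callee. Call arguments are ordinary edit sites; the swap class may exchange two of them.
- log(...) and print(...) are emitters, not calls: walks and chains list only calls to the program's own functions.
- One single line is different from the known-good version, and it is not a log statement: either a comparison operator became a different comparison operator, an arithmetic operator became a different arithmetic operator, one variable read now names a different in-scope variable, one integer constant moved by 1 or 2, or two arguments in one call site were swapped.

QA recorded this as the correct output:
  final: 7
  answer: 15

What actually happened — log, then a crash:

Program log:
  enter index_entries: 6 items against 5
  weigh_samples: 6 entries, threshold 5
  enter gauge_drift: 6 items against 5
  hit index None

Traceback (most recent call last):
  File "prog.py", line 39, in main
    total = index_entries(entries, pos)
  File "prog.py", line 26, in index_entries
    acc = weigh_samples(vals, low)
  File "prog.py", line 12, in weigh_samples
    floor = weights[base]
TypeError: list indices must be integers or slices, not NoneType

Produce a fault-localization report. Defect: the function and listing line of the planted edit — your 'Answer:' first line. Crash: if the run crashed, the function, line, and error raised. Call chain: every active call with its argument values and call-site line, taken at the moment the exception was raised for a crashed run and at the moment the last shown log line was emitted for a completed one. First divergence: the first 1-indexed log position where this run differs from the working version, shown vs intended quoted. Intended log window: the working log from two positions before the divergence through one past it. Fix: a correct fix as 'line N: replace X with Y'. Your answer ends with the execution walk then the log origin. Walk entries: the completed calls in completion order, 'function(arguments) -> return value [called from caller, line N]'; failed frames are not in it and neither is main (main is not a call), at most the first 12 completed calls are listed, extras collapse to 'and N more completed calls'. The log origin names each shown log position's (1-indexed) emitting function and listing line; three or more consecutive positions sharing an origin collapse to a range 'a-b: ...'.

Answer: the defect is in gauge_drift at line 4.
Key observation: At log position 4 the runs split — shown 'hit index None', but the working version logs 'hit index 0'.
Crash: weigh_samples, line 12, TypeError.
Call chain: main -> index_entries([5, 2, 9, 5, 8, 11], 5) (called at line 39) -> weigh_samples([5, 2, 9, 5, 8, 11], 5) (called at line 26).
First divergence: at position 4 the run shows 'hit index None' where the working version logs 'hit index 0'.
Intended log window:
  2: weigh_samples: 6 entries, threshold 5
  3: enter gauge_drift: 6 items against 5
  4: hit index 0
  5: hit index 0
Execution walk:
  gauge_drift([5, 2, 9, 5, 8, 11], 5) -> None  [called from weigh_samples, line 10]
Log line origins:
  1 — index_entries, line 25
  2 — weigh_samples, line 9
  3 — gauge_drift, line 2
  4 — weigh_samples, line 11
A correct fix: line 4: replace `data[seed_v] == seed_v` with `data[seed_v] == acc`.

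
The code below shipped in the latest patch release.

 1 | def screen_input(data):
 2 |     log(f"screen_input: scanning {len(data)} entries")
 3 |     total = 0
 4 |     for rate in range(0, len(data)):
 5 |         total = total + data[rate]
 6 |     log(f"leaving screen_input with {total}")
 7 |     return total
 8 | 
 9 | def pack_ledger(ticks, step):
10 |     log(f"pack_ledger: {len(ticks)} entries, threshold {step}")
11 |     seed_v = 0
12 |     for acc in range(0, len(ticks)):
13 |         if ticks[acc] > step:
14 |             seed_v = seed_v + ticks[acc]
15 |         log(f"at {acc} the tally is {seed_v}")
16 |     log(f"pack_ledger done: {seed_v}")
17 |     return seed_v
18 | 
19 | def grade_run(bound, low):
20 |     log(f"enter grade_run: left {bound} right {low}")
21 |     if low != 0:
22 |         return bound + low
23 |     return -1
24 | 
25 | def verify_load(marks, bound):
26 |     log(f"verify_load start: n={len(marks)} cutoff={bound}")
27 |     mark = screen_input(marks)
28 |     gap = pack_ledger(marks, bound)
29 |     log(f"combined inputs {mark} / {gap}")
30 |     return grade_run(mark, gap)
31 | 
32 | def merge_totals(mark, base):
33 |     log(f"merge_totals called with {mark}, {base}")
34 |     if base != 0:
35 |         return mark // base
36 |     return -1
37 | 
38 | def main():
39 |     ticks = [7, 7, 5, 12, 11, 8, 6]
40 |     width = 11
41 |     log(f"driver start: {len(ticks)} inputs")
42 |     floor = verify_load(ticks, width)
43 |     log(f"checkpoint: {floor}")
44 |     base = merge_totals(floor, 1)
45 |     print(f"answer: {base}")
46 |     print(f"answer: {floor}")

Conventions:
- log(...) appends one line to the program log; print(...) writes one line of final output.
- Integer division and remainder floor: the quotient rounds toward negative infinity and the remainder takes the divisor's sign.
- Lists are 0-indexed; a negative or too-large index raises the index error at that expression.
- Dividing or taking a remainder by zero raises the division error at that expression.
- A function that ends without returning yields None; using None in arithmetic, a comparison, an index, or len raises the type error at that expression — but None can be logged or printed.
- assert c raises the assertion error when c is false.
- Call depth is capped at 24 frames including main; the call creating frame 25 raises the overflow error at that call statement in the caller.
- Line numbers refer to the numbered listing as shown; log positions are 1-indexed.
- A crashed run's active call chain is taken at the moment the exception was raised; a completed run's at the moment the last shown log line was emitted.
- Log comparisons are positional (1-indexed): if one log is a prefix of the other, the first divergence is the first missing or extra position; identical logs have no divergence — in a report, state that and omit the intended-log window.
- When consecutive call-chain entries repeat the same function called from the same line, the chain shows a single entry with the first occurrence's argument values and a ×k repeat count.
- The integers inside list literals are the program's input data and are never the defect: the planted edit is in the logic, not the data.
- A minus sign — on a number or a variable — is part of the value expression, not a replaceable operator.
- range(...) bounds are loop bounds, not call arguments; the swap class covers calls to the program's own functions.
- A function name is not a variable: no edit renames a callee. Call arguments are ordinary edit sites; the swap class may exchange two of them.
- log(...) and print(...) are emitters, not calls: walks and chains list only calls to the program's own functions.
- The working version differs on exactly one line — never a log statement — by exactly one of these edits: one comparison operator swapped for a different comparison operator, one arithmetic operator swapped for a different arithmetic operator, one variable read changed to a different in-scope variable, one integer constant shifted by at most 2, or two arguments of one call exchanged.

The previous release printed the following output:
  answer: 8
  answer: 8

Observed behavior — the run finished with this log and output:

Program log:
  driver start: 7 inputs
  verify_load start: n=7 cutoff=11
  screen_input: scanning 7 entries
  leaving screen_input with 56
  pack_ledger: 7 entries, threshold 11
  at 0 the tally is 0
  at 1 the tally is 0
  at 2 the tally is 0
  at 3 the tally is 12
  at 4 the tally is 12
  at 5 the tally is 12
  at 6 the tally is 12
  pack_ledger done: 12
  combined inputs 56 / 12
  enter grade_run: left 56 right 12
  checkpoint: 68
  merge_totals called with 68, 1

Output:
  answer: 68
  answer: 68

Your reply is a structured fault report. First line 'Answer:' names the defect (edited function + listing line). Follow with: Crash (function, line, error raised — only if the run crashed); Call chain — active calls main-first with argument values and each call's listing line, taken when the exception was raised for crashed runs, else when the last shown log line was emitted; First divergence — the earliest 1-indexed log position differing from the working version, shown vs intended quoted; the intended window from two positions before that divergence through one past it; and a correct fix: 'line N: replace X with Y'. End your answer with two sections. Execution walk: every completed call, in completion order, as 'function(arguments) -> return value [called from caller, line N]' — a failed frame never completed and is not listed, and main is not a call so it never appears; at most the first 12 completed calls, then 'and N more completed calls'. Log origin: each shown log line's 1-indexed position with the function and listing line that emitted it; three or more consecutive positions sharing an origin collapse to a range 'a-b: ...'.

Answer: the defect is in grade_run at line 22.
Key fact: Position 16 is the first bad log line: 'checkpoint: 68' should read 'checkpoint: 8'.
Call chain: main -> merge_totals(68, 1) (called at line 44).
First divergence: at position 16 the run shows 'checkpoint: 68' where the working version logs 'checkpoint: 8'.
Intended log window:
  14: combined inputs 56 / 12
  15: enter grade_run: left 56 right 12
  16: checkpoint: 8
  17: merge_totals called with 8, 1
Execution walk:
  screen_input([7, 7, 5, 12, 11, 8, 6]) -> 56  [called from verify_load, line 27]
  pack_ledger([7, 7, 5, 12, 11, 8, 6], 11) -> 12  [called from verify_load, line 28]
  grade_run(56, 12) -> 68  [called from verify_load, line 30]
  verify_load([7, 7, 5, 12, 11, 8, 6], 11) -> 68  [called from main, line 42]
  merge_totals(68, 1) -> 68  [called from main, line 44]
Log line origins:
  1: from main, line 41
  2: from verify_load, line 26
  3: from screen_input, line 2
  4: from screen_input, line 6
  5: from pack_ledger, line 10
  6-12: from pack_ledger, line 15
  13: from pack_ledger, line 16
  14: from verify_load, line 29
  15: from grade_run, line 20
  16: from main, line 43
  17: from merge_totals, line 33
A correct fix: line 22: replace `+` with `%`.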